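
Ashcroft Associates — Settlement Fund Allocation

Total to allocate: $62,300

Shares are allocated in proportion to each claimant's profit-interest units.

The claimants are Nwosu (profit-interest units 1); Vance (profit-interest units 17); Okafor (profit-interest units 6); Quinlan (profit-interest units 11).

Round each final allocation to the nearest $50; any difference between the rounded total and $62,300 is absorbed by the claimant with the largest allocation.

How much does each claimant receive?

Nwosu: $1,800; Vance: $30,200; Okafor: $10,700; Quinlan: $19,600

Total profit-interest units = 35.
Pro-rata amounts: Nwosu 1/35 × $62,300 = 1,780.00; Vance 17/35 × $62,300 = 30,260.00; Okafor 6/35 × $62,300 = 10,680.00; Quinlan 11/35 × $62,300 = 19,580.00.
At nearest $50: Nwosu $1,800; Vance $30,250; Okafor $10,700; Quinlan $19,600. Sum = $62,350.
Difference $62,300 − $62,350 = −$50 applied to largest allocation (Vance): Vance becomes $30,200.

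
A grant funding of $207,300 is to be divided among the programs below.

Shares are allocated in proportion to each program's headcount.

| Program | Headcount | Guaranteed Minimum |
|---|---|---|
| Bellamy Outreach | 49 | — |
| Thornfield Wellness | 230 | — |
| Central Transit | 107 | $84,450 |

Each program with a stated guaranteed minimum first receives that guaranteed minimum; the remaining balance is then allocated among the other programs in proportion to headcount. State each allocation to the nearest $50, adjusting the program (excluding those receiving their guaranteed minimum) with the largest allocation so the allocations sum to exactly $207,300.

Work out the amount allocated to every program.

Bellamy Outreach: $21,600 | Thornfield Wellness: $101,250 | Central Transit: $84,450

Fund the minimums — Central Transit $84,450. Residual $122,850.
Residual split over remaining headcount 279: Bellamy Outreach 21,575.81 → $21,600; Thornfield Wellness 101,274.19 → $101,250.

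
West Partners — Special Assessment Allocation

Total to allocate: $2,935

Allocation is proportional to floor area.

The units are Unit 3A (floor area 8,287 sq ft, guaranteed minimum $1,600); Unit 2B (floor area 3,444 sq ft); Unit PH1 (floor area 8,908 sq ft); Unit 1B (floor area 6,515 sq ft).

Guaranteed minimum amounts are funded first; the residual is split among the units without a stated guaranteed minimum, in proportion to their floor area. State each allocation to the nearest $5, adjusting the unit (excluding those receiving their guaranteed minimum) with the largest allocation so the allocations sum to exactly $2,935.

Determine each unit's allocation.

Unit 3A: $1,600 · Unit 2B: $245 · Unit PH1: $630 · Unit 1B: $460

Minimums first: Unit 3A $1,600. Residual $1,335.
Residual split over remaining floor area 18,867: Unit 2B 243.69 → $245; Unit PH1 630.32 → $630; Unit 1B 460.99 → $460.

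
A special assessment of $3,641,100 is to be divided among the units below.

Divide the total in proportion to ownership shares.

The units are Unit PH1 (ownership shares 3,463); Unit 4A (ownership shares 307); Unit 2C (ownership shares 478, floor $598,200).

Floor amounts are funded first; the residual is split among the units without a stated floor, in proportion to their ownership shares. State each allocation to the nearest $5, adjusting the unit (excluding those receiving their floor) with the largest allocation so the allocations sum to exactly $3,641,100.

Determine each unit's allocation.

Unit PH1: $2,795,110 · Unit 4A: $247,790 · Unit 2C: $598,200

Guaranteed amounts: Unit 2C $598,200. Balance $3,042,900.
Balance split over remaining ownership shares 3,770: Unit PH1 2,795,109.47 → $2,795,110; Unit 4A 247,790.53 → $247,790.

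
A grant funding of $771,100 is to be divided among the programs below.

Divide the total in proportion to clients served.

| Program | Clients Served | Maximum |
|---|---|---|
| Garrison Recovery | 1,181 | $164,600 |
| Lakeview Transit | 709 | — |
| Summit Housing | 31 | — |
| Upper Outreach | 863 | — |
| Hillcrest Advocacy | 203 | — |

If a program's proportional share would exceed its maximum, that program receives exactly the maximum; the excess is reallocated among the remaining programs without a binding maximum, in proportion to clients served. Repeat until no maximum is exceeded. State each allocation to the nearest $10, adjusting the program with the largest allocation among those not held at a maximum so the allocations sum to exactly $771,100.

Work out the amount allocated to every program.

Clients served total: 2,987.
Unconstrained shares: Garrison Recovery 304,877.50; Lakeview Transit 183,029.76; Summit Housing 8,002.71; Upper Outreach 222,785.17; Hillcrest Advocacy 52,404.85.
Capped: Garrison Recovery ($164,600); residual $606,500 reallocated over remaining clients served 1,806.
Redistributed shares: Lakeview Transit 238,099.94 → $238,100; Summit Housing 10,410.58 → $10,410; Upper Outreach 289,817.00 → $289,820; Hillcrest Advocacy 68,172.48 → $68,170.

Garrison Recovery: $164,600 · Lakeview Transit: $238,100 · Summit Housing: $10,410 · Upper Outreach: $289,820 · Hillcrest Advocacy: $68,170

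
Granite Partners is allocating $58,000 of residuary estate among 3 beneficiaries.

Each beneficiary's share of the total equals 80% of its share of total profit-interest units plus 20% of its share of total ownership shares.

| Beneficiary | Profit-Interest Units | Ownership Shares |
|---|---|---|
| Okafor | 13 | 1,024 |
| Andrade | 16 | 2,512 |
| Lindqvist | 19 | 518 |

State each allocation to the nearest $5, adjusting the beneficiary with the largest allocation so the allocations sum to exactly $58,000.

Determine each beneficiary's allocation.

Profit-interest units total 48; ownership shares total 4,054.
Composite weights (80% profit-interest units + 20% ownership shares): Okafor 0.2672; Andrade 0.3906; Lindqvist 0.3422.
Proportional shares: Okafor 15,496.71; Andrade 22,654.43; Lindqvist 19,848.86.
Rounded to nearest $5: Okafor $15,495; Andrade $22,655; Lindqvist $19,850. Sum = $58,000.
Rounded total matches; no reconciliation needed.

Okafor: $15,495 | Andrade: $22,655 | Lindqvist: $19,850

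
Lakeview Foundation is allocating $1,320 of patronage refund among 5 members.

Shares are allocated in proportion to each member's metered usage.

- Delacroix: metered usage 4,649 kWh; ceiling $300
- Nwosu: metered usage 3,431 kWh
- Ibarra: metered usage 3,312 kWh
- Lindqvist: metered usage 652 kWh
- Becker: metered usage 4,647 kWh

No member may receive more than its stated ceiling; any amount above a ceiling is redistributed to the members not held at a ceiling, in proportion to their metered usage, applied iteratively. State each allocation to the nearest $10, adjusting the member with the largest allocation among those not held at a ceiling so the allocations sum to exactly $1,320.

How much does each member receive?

Metered usage total: 16,691.
Unconstrained shares: Delacroix 367.66; Nwosu 271.34; Ibarra 261.93; Lindqvist 51.56; Becker 367.51.
Capped: Delacroix ($300); residual $1,020 reallocated over remaining metered usage 12,042.
Redistributed shares: Nwosu 290.62 → $290; Ibarra 280.54 → $280; Lindqvist 55.23 → $60; Becker 393.62 → $390.

Delacroix: $300 · Nwosu: $290 · Ibarra: $280 · Lindqvist: $60 · Becker: $390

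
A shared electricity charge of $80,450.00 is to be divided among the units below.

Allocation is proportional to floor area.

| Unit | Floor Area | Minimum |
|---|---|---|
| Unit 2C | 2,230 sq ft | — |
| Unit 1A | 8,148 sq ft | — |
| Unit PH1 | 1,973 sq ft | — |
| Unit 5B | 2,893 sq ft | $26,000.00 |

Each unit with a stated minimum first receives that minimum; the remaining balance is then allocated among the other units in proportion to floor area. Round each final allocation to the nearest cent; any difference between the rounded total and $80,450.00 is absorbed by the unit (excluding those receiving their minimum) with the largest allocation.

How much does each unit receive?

Unit 2C: $9,831.07 · Unit 1A: $35,920.86 · Unit PH1: $8,698.07 · Unit 5B: $26,000.00

Minimums first: Unit 5B $26,000.00. Balance $54,450.00.
Balance split over remaining floor area 12,351: Unit 2C 9,831.0663 → $9,831.07; Unit 1A 35,920.8647 → $35,920.86; Unit PH1 8,698.0690 → $8,698.07.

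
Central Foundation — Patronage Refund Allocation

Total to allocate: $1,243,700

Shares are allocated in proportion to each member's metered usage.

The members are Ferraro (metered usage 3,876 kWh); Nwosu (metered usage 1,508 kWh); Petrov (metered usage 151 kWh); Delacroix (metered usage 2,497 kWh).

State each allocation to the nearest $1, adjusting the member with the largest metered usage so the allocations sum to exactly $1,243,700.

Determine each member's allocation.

Ferraro: $600,173; Nwosu: $233,503; Petrov: $23,381; Delacroix: $386,643

Total metered usage = 8,032.
Pro-rata amounts: Ferraro 3,876/8,032 × $1,243,700 = 600,171.96; Nwosu 1,508/8,032 × $1,243,700 = 233,503.44; Petrov 151/8,032 × $1,243,700 = 23,381.31; Delacroix 2,497/8,032 × $1,243,700 = 386,643.29.
Rounded to nearest $1: Ferraro $600,172; Nwosu $233,503; Petrov $23,381; Delacroix $386,643. Sum = $1,243,699.
Difference $1,243,700 − $1,243,699 = +$1 applied to largest metered usage (Ferraro): Ferraro becomes $600,173.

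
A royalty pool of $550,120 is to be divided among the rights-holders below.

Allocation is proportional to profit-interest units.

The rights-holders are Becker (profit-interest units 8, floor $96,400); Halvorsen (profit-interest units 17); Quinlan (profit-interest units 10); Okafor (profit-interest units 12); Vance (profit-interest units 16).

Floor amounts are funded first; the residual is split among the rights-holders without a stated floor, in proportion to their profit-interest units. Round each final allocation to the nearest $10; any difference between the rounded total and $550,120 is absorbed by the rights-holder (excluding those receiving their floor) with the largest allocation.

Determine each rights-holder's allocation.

Becker: $96,400; Halvorsen: $140,250; Quinlan: $82,490; Okafor: $98,990; Vance: $131,990

Minimums first: Becker $96,400. Balance $453,720.
Balance split over remaining profit-interest units 55: Halvorsen 140,240.73 → $140,240; Quinlan 82,494.55 → $82,490; Okafor 98,993.45 → $98,990; Vance 131,991.27 → $131,990.
Rounding difference +$10 applied to Halvorsen → $140,250.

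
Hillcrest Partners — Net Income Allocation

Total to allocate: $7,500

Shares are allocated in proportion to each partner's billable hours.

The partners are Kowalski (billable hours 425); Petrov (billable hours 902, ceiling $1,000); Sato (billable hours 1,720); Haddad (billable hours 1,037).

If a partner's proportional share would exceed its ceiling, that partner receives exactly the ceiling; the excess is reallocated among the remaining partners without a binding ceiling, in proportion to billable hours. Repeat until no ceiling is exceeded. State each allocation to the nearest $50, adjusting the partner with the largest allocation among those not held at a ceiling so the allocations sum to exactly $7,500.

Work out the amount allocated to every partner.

Kowalski: $850 | Petrov: $1,000 | Sato: $3,550 | Haddad: $2,100

Total billable hours = 4,084.
Proportional shares (ignoring caps): Kowalski 780.48; Petrov 1,656.46; Sato 3,158.67; Haddad 1,904.38.
Capped: Petrov ($1,000); remaining pool $6,500 reallocated over remaining billable hours 3,182.
Shares after redistribution: Kowalski 868.16 → $850; Sato 3,513.51 → $3,500; Haddad 2,118.32 → $2,100.
Rounding difference +$50 applied to Sato → $3,550.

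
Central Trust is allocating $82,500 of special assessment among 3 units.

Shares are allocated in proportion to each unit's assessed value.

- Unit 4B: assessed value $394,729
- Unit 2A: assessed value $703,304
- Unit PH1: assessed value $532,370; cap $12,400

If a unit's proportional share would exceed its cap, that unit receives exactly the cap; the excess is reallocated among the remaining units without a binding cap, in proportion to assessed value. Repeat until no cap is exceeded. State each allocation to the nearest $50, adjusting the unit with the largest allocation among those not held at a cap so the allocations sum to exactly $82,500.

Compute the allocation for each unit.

Assessed value total: 1,630,403.
Unconstrained shares: Unit 4B 19,973.68; Unit 2A 35,587.88; Unit PH1 26,938.45.
Held at cap: Unit PH1 ($12,400); remaining pool $70,100 reallocated over remaining assessed value 1,098,033.
Shares after redistribution: Unit 4B 25,200.06 → $25,200; Unit 2A 44,899.94 → $44,900.

Unit 4B: $25,200; Unit 2A: $44,900; Unit PH1: $12,400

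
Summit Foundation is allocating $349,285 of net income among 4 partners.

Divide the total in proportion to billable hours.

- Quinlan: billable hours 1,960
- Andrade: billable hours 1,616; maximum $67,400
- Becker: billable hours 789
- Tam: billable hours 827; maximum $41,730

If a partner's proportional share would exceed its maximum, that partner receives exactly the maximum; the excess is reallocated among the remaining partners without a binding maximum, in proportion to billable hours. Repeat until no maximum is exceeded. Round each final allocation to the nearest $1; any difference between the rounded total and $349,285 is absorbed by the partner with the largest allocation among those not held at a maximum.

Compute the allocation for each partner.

Quinlan: $171,227; Andrade: $67,400; Becker: $68,928; Tam: $41,730

Total billable hours = 5,192.
Unconstrained shares: Quinlan 131,856.43; Andrade 108,714.28; Becker 53,078.94; Tam 55,635.34.
Cap binds for Andrade ($67,400), Tam ($41,730); balance $240,155 reallocated over remaining billable hours 2,749.
Redistributed shares: Quinlan 171,227.28 → $171,227; Becker 68,927.72 → $68,928.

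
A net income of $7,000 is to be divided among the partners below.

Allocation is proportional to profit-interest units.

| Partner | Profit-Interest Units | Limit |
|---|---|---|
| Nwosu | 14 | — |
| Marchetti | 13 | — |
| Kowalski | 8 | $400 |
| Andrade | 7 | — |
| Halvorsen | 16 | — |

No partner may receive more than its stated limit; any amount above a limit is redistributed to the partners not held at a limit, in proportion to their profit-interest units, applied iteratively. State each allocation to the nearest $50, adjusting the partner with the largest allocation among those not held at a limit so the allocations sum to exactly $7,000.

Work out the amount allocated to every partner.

Nwosu: $1,850 · Marchetti: $1,700 · Kowalski: $400 · Andrade: $900 · Halvorsen: $2,150

Combined profit-interest units = 58.
Proportional shares (ignoring caps): Nwosu 1,689.66; Marchetti 1,568.97; Kowalski 965.52; Andrade 844.83; Halvorsen 1,931.03.
Capped: Kowalski ($400); residual $6,600 reallocated over remaining profit-interest units 50.
Redistributed shares: Nwosu 1,848.00 → $1,850; Marchetti 1,716.00 → $1,700; Andrade 924.00 → $900; Halvorsen 2,112.00 → $2,100.
Rounding difference +$50 applied to Halvorsen → $2,150.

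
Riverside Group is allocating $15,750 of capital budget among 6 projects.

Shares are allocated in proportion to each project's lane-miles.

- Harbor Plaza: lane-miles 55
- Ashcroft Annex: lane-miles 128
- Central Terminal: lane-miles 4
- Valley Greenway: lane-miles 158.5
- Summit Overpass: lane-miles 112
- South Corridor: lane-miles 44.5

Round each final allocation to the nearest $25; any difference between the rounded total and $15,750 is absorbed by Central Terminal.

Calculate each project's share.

Harbor Plaza: $1,725 | Ashcroft Annex: $4,025 | Central Terminal: $100 | Valley Greenway: $4,975 | Summit Overpass: $3,525 | South Corridor: $1,400

Total lane-miles = 502.
Proportional shares: Harbor Plaza 55/502 × $15,750 = 1,725.60; Ashcroft Annex 128/502 × $15,750 = 4,015.94; Central Terminal 4/502 × $15,750 = 125.50; Valley Greenway 158.5/502 × $15,750 = 4,972.86; Summit Overpass 112/502 × $15,750 = 3,513.94; South Corridor 44.5/502 × $15,750 = 1,396.17.
Rounded to nearest $25: Harbor Plaza $1,725; Ashcroft Annex $4,025; Central Terminal $125; Valley Greenway $4,975; Summit Overpass $3,525; South Corridor $1,400. Sum = $15,775.
Difference $15,750 − $15,775 = −$25 applied to Central Terminal: Central Terminal becomes $100.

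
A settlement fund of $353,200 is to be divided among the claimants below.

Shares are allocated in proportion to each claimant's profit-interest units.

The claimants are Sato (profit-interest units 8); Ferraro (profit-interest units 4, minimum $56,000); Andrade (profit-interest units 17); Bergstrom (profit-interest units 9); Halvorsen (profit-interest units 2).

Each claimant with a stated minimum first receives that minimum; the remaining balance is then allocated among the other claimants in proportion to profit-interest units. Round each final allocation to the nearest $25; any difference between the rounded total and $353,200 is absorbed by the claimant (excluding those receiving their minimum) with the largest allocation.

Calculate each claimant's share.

Minimums first: Ferraro $56,000. Balance $297,200.
Balance split over remaining profit-interest units 36: Sato 66,044.44 → $66,050; Andrade 140,344.44 → $140,350; Bergstrom 74,300.00 → $74,300; Halvorsen 16,511.11 → $16,500.

Sato: $66,050 · Ferraro: $56,000 · Andrade: $140,350 · Bergstrom: $74,300 · Halvorsen: $16,500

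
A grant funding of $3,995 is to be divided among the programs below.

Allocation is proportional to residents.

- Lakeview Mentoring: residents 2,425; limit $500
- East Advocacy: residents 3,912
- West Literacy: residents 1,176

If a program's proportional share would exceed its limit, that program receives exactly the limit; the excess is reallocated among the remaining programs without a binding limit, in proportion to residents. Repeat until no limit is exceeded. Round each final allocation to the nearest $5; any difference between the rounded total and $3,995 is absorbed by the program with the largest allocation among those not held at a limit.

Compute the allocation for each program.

Lakeview Mentoring: $500 · East Advocacy: $2,685 · West Literacy: $810

Combined residents = 7,513.
Pro-rata shares before constraints: Lakeview Mentoring 1,289.48; East Advocacy 2,080.19; West Literacy 625.33.
Cap binds for Lakeview Mentoring ($500); balance $3,495 reallocated over remaining residents 5,088.
Shares after redistribution: East Advocacy 2,687.19 → $2,685; West Literacy 807.81 → $810.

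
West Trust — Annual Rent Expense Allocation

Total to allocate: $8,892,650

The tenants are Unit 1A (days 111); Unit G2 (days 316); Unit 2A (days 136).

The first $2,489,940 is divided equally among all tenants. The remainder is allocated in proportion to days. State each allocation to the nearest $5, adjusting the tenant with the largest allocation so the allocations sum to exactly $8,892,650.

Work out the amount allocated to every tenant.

Unit 1A: $2,092,325 · Unit G2: $4,423,685 · Unit 2A: $2,376,640

First tranche $2,489,940 split equally: $829,980 each.
Remainder $6,402,710 by days (total 563): Unit 1A 1,262,346.02 → $1,262,345; Unit G2 3,593,705.79 → $3,593,705; Unit 2A 1,546,658.19 → $1,546,660.
Totals: Unit 1A $829,980 + $1,262,345 = $2,092,325; Unit G2 $829,980 + $3,593,705 = $4,423,685; Unit 2A $829,980 + $1,546,660 = $2,376,640.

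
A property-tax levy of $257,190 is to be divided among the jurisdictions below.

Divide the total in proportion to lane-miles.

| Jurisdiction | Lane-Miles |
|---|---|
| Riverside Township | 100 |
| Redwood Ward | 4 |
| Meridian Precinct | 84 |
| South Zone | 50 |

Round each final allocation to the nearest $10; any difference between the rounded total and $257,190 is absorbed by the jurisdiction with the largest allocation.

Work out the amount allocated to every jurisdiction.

Riverside Township: $108,070 · Redwood Ward: $4,320 · Meridian Precinct: $90,770 · South Zone: $54,030

Sum of lane-miles: 238.
Proportional shares: Riverside Township 100/238 × $257,190 = 108,063.03; Redwood Ward 4/238 × $257,190 = 4,322.52; Meridian Precinct 84/238 × $257,190 = 90,772.94; South Zone 50/238 × $257,190 = 54,031.51.
At nearest $10: Riverside Township $108,060; Redwood Ward $4,320; Meridian Precinct $90,770; South Zone $54,030. Sum = $257,180.
Difference $257,190 − $257,180 = +$10 applied to largest allocation (Riverside Township): Riverside Township becomes $108,070.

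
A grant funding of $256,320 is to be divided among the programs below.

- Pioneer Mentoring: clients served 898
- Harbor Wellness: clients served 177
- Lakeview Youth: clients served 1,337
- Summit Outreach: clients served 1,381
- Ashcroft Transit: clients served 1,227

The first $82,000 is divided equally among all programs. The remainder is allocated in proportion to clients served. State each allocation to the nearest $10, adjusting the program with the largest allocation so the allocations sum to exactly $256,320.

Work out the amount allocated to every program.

Pioneer Mentoring: $47,580 | Harbor Wellness: $22,550 | Lakeview Youth: $62,830 | Summit Outreach: $64,350 | Ashcroft Transit: $59,010

$82,000 shared equally gives $16,400 per program.
Remainder $174,320 by clients served (total 5,020): Pioneer Mentoring 31,183.14 → $31,180; Harbor Wellness 6,146.34 → $6,150; Lakeview Youth 46,427.46 → $46,430; Summit Outreach 47,955.36 → $47,960; Ashcroft Transit 42,607.70 → $42,610.
Rounding difference −$10 on remainder applied to Summit Outreach.
Totals: Pioneer Mentoring $16,400 + $31,180 = $47,580; Harbor Wellness $16,400 + $6,150 = $22,550; Lakeview Youth $16,400 + $46,430 = $62,830; Summit Outreach $16,400 + $47,950 = $64,350; Ashcroft Transit $16,400 + $42,610 = $59,010.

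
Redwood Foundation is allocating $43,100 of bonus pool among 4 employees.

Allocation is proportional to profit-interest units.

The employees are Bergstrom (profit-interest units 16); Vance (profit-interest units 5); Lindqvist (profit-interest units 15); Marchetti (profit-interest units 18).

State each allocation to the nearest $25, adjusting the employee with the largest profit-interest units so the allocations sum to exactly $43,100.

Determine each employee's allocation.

Bergstrom: $12,775; Vance: $4,000; Lindqvist: $11,975; Marchetti: $14,350

Profit-interest units total: 54.
Unrounded shares: Bergstrom 16/54 × $43,100 = 12,770.37; Vance 5/54 × $43,100 = 3,990.74; Lindqvist 15/54 × $43,100 = 11,972.22; Marchetti 18/54 × $43,100 = 14,366.67.
Rounded to nearest $25: Bergstrom $12,775; Vance $4,000; Lindqvist $11,975; Marchetti $14,375. Sum = $43,125.
Difference $43,100 − $43,125 = −$25 applied to largest profit-interest units (Marchetti): Marchetti becomes $14,350.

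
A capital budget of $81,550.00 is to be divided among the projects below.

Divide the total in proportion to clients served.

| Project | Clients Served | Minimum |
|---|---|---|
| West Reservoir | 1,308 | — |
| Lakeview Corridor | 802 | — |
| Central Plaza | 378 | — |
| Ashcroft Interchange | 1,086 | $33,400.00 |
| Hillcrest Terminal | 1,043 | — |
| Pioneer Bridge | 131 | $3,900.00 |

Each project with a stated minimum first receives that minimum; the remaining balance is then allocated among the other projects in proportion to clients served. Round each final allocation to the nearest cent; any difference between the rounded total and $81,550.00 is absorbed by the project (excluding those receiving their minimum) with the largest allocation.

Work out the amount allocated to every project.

West Reservoir: $16,391.68 | Lakeview Corridor: $10,050.55 | Central Plaza: $4,737.04 | Ashcroft Interchange: $33,400.00 | Hillcrest Terminal: $13,070.73 | Pioneer Bridge: $3,900.00

Minimums first: Ashcroft Interchange $33,400.00; Pioneer Bridge $3,900.00. Remaining pool $44,250.00.
Remaining pool split over remaining clients served 3,531: West Reservoir 16,391.6737 → $16,391.67; Lakeview Corridor 10,050.5523 → $10,050.55; Central Plaza 4,737.0433 → $4,737.04; Hillcrest Terminal 13,070.7307 → $13,070.73.
Rounding difference +$0.01 applied to West Reservoir → $16,391.68.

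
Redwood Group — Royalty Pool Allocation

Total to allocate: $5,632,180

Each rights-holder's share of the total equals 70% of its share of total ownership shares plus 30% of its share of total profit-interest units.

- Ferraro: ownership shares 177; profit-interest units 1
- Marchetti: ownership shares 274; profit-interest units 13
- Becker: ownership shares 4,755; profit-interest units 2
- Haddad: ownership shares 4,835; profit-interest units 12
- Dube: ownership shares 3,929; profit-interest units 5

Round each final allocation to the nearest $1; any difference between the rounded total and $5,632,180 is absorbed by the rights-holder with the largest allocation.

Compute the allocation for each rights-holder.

Ferraro: $101,153 | Marchetti: $742,948 | Becker: $1,444,330 | Haddad: $1,978,923 | Dube: $1,364,826

Totals — ownership shares 13,970, profit-interest units 33.
Composite weights (70% ownership shares + 30% profit-interest units): Ferraro 0.0180; Marchetti 0.1319; Becker 0.2564; Haddad 0.3514; Dube 0.2423.
Unrounded shares: Ferraro 101,153.47; Marchetti 742,947.84; Becker 1,444,329.62; Haddad 1,978,923.09; Dube 1,364,825.98.
After rounding ($1): Ferraro $101,153; Marchetti $742,948; Becker $1,444,330; Haddad $1,978,923; Dube $1,364,826. Sum = $5,632,180.
Sum already equals the total — no adjustment.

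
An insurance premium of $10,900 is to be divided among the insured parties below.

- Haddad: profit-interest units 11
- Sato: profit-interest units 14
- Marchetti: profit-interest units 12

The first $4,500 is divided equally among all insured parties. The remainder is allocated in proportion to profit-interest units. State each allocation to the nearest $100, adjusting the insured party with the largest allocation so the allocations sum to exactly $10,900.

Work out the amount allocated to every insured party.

Haddad: $3,400 | Sato: $3,900 | Marchetti: $3,600

First tranche $4,500 split equally: $1,500 each.
Remainder $6,400 by profit-interest units (total 37): Haddad 1,902.70 → $1,900; Sato 2,421.62 → $2,400; Marchetti 2,075.68 → $2,100.
Totals: Haddad $1,500 + $1,900 = $3,400; Sato $1,500 + $2,400 = $3,900; Marchetti $1,500 + $2,100 = $3,600.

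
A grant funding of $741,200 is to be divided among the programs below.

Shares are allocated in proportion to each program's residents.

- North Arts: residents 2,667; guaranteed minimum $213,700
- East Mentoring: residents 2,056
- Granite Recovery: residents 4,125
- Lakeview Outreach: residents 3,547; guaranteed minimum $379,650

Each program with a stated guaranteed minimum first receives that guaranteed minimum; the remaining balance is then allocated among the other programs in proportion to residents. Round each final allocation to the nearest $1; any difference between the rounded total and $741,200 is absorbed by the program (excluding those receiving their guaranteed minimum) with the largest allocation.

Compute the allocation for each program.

Guaranteed amounts: North Arts $213,700; Lakeview Outreach $379,650. Residual $147,850.
Residual split over remaining residents 6,181: East Mentoring 49,179.68 → $49,180; Granite Recovery 98,670.32 → $98,670.

North Arts: $213,700; East Mentoring: $49,180; Granite Recovery: $98,670; Lakeview Outreach: $379,650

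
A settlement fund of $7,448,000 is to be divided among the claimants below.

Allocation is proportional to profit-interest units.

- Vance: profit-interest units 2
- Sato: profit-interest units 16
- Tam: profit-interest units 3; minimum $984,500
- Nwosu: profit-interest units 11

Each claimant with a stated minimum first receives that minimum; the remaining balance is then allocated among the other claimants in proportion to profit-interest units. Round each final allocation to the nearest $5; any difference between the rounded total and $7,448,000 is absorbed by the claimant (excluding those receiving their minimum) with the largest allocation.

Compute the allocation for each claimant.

Minimums first: Tam $984,500. Remaining pool $6,463,500.
Remaining pool split over remaining profit-interest units 29: Vance 445,758.62 → $445,760; Sato 3,566,068.97 → $3,566,070; Nwosu 2,451,672.41 → $2,451,670.

Vance: $445,760; Sato: $3,566,070; Tam: $984,500; Nwosu: $2,451,670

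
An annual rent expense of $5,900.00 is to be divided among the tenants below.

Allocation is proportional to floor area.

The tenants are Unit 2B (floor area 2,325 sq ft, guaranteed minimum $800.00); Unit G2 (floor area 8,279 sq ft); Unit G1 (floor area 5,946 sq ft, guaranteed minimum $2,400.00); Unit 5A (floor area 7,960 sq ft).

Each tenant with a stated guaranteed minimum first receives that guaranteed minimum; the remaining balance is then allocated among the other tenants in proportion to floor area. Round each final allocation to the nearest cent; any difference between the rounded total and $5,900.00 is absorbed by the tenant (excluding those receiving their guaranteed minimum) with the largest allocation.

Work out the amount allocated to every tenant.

Fund the minimums — Unit 2B $800.00; Unit G1 $2,400.00. Balance $2,700.00.
Balance split over remaining floor area 16,239: Unit G2 1,376.5195 → $1,376.52; Unit 5A 1,323.4805 → $1,323.48.

Unit 2B: $800.00 · Unit G2: $1,376.52 · Unit G1: $2,400.00 · Unit 5A: $1,323.48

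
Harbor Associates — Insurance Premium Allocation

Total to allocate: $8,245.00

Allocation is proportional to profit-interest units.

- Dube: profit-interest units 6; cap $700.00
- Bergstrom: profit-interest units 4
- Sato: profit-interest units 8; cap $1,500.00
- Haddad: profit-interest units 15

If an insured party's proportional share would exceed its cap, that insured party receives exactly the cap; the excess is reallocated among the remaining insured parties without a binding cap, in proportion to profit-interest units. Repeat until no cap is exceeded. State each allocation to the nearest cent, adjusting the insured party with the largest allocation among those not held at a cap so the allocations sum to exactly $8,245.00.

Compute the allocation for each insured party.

Profit-interest units total: 33.
Proportional shares (ignoring caps): Dube 1,499.0909; Bergstrom 999.3939; Sato 1,998.7879; Haddad 3,747.7273.
Cap binds for Dube ($700.00), Sato ($1,500.00); remaining pool $6,045.00 reallocated over remaining profit-interest units 19.
Shares after redistribution: Bergstrom 1,272.6316 → $1,272.63; Haddad 4,772.3684 → $4,772.37.

Dube: $700.00 | Bergstrom: $1,272.63 | Sato: $1,500.00 | Haddad: $4,772.37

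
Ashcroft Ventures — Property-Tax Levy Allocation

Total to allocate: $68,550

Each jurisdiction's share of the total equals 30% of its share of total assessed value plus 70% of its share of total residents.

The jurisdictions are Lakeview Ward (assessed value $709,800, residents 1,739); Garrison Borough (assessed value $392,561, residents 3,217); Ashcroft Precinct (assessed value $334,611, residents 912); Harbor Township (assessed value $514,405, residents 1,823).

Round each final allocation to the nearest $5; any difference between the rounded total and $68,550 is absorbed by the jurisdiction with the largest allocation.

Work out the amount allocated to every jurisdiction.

Lakeview Ward: $18,330 · Garrison Borough: $24,210 · Ashcroft Precinct: $9,215 · Harbor Township: $16,795

Totals — assessed value 1,951,377, residents 7,691.
Blended shares (30% assessed value + 70% residents): Lakeview Ward 0.2674; Garrison Borough 0.3531; Ashcroft Precinct 0.1344; Harbor Township 0.2450.
Unrounded shares: Lakeview Ward 18,330.19; Garrison Borough 24,208.31; Ashcroft Precinct 9,216.44; Harbor Township 16,795.06.
After rounding ($5): Lakeview Ward $18,330; Garrison Borough $24,210; Ashcroft Precinct $9,215; Harbor Township $16,795. Sum = $68,550.
No rounding difference to absorb.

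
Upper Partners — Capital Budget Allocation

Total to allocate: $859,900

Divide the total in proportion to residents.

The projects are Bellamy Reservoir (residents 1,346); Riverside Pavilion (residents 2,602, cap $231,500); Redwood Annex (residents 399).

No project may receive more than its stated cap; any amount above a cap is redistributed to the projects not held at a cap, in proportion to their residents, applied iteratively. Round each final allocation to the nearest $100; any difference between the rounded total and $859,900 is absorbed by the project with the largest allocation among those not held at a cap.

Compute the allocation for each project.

Bellamy Reservoir: $484,700; Riverside Pavilion: $231,500; Redwood Annex: $143,700

Sum of residents: 4,347.
Pro-rata shares before constraints: Bellamy Reservoir 266,258.43; Riverside Pavilion 514,713.55; Redwood Annex 78,928.02.
Cap binds for Riverside Pavilion ($231,500); remaining pool $628,400 reallocated over remaining residents 1,745.
Redistributed shares: Bellamy Reservoir 484,714.27 → $484,700; Redwood Annex 143,685.73 → $143,700.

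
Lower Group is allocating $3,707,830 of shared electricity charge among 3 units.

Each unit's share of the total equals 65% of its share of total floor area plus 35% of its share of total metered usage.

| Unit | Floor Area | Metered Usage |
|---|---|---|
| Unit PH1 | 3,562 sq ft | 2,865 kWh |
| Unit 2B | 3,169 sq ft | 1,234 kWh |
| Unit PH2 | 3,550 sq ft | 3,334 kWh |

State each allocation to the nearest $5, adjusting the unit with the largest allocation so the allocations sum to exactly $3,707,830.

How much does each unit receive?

Totals — floor area 10,281, metered usage 7,433.
Blended shares (65% floor area + 35% metered usage): Unit PH1 0.3601; Unit 2B 0.2585; Unit PH2 0.3814.
Pro-rata amounts: Unit PH1 1,335,215.47; Unit 2B 958,328.59; Unit PH2 1,414,285.94.
After rounding ($5): Unit PH1 $1,335,215; Unit 2B $958,330; Unit PH2 $1,414,285. Sum = $3,707,830.
No rounding difference to absorb.

Unit PH1: $1,335,215 · Unit 2B: $958,330 · Unit PH2: $1,414,285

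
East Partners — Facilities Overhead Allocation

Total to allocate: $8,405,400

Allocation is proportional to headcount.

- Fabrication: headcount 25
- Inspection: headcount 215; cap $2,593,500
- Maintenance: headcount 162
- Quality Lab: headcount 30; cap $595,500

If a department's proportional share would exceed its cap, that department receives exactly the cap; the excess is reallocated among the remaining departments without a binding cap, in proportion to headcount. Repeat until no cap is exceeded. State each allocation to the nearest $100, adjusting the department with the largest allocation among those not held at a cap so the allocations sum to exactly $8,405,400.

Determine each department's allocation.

Sum of headcount: 432.
Proportional shares (ignoring caps): Fabrication 486,423.61; Inspection 4,183,243.06; Maintenance 3,152,025.00; Quality Lab 583,708.33.
Cap binds for Inspection ($2,593,500); residual $5,811,900 reallocated over remaining headcount 217.
Cap binds for Quality Lab ($595,500); residual $5,216,400 reallocated over remaining headcount 187.
Remaining shares: Fabrication 697,379.68 → $697,400; Maintenance 4,519,020.32 → $4,519,000.

Fabrication: $697,400 · Inspection: $2,593,500 · Maintenance: $4,519,000 · Quality Lab: $595,500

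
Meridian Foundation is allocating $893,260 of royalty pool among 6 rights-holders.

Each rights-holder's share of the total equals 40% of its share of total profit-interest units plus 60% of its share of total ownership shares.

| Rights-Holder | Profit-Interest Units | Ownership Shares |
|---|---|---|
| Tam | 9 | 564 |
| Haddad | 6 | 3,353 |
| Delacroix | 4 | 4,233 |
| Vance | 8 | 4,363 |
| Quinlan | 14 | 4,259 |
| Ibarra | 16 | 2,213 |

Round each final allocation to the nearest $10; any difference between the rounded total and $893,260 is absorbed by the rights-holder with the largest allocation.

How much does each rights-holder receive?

Tam: $72,340; Haddad: $132,270; Delacroix: $144,570; Vance: $173,320; Quinlan: $207,990; Ibarra: $162,770

Totals — profit-interest units 57, ownership shares 18,985.
Composite weights (40% profit-interest units + 60% ownership shares): Tam 0.0810; Haddad 0.1481; Delacroix 0.1618; Vance 0.1940; Quinlan 0.2328; Ibarra 0.1822.
Unrounded shares: Tam 72,338.42; Haddad 132,267.81; Delacroix 144,573.66; Vance 173,317.59; Quinlan 207,992.57; Ibarra 162,769.95.
Rounded to nearest $10: Tam $72,340; Haddad $132,270; Delacroix $144,570; Vance $173,320; Quinlan $207,990; Ibarra $162,770. Sum = $893,260.
No rounding difference to absorb.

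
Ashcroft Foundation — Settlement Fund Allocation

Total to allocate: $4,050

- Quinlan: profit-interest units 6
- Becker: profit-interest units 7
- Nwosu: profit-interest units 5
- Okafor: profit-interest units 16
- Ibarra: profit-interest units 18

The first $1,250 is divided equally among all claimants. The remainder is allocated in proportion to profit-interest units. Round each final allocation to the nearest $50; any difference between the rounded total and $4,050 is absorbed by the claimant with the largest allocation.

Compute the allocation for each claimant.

$1,250 shared equally gives $250 per claimant.
Remainder $2,800 by profit-interest units (total 52): Quinlan 323.08 → $300; Becker 376.92 → $400; Nwosu 269.23 → $250; Okafor 861.54 → $850; Ibarra 969.23 → $950.
Rounding difference +$50 on remainder applied to Ibarra.
Totals: Quinlan $250 + $300 = $550; Becker $250 + $400 = $650; Nwosu $250 + $250 = $500; Okafor $250 + $850 = $1,100; Ibarra $250 + $1,000 = $1,250.

Quinlan: $550; Becker: $650; Nwosu: $500; Okafor: $1,100; Ibarra: $1,250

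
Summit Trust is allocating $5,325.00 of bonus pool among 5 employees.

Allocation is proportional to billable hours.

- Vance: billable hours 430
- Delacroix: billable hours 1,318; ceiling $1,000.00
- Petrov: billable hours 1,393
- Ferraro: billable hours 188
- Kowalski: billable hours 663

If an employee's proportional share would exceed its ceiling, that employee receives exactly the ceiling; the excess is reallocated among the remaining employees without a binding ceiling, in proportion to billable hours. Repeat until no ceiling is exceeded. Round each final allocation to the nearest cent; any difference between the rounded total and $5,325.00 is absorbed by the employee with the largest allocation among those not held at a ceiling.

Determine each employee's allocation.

Vance: $695.49 · Delacroix: $1,000.00 · Petrov: $2,253.08 · Ferraro: $304.08 · Kowalski: $1,072.35

Total billable hours = 3,992.
Unconstrained shares: Vance 573.5847; Delacroix 1,758.1037; Petrov 1,858.1475; Ferraro 250.7766; Kowalski 884.3875.
Held at cap: Delacroix ($1,000.00); remaining pool $4,325.00 reallocated over remaining billable hours 2,674.
Redistributed shares: Vance 695.4936 → $695.49; Petrov 2,253.0759 → $2,253.08; Ferraro 304.0763 → $304.08; Kowalski 1,072.3542 → $1,072.35.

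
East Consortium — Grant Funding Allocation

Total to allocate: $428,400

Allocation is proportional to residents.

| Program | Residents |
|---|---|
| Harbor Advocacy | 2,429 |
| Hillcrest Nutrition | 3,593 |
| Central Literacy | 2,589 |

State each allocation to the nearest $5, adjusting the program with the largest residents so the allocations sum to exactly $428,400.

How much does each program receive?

Harbor Advocacy: $120,845; Hillcrest Nutrition: $178,750; Central Literacy: $128,805

Total residents = 8,611.
Proportional shares: Harbor Advocacy 2,429/8,611 × $428,400 = 120,843.53; Hillcrest Nutrition 3,593/8,611 × $428,400 = 178,752.90; Central Literacy 2,589/8,611 × $428,400 = 128,803.58.
After rounding ($5): Harbor Advocacy $120,845; Hillcrest Nutrition $178,755; Central Literacy $128,805. Sum = $428,405.
Difference $428,400 − $428,405 = −$5 applied to largest residents (Hillcrest Nutrition): Hillcrest Nutrition becomes $178,750.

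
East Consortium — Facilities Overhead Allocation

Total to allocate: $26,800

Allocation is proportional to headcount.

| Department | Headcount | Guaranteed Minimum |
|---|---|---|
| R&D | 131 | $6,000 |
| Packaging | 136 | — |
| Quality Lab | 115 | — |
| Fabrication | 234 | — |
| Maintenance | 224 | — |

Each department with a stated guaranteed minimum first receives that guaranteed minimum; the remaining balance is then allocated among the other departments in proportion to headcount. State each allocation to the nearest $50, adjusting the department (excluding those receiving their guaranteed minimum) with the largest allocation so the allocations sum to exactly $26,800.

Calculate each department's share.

Minimums first: R&D $6,000. Balance $20,800.
Balance split over remaining headcount 709: Packaging 3,989.84 → $4,000; Quality Lab 3,373.77 → $3,350; Fabrication 6,864.88 → $6,850; Maintenance 6,571.51 → $6,550.
Rounding difference +$50 applied to Fabrication → $6,900.

R&D: $6,000 | Packaging: $4,000 | Quality Lab: $3,350 | Fabrication: $6,900 | Maintenance: $6,550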